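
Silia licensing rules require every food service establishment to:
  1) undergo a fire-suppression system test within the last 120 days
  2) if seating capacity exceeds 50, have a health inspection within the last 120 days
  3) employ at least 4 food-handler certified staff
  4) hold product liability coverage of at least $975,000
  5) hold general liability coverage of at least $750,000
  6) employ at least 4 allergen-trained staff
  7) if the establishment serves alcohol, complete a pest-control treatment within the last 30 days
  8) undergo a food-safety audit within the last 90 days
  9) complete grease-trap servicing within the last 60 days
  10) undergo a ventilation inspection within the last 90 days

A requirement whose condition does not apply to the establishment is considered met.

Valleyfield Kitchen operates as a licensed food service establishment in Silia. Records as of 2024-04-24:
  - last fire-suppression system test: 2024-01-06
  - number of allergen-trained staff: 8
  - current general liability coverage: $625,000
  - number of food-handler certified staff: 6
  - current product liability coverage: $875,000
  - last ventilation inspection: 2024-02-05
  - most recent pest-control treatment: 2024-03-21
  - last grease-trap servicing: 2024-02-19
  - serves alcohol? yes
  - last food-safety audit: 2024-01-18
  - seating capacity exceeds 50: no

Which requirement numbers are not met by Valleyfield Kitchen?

4, 5, 7, 8, 9

1. fire-suppression system test 109 days ago vs limit 120 → met
2. condition 'seating capacity exceeds 50' does not hold → requirement n/a → met
3. food-handler certified staff 6 ≥ 4 → met
4. product liability coverage $875,000 < $975,000 → not met
5. general liability coverage $625,000 < $750,000 → not met
6. allergen-trained staff 8 ≥ 4 → met
7. condition 'serves alcohol' holds; pest-control treatment 34 days ago vs limit 30 → not met
8. food-safety audit 97 days ago vs limit 90 → not met
9. grease-trap servicing 65 days ago vs limit 60 → not met
10. ventilation inspection 79 days ago vs limit 90 → met
Not met: 4, 5, 7, 8, 9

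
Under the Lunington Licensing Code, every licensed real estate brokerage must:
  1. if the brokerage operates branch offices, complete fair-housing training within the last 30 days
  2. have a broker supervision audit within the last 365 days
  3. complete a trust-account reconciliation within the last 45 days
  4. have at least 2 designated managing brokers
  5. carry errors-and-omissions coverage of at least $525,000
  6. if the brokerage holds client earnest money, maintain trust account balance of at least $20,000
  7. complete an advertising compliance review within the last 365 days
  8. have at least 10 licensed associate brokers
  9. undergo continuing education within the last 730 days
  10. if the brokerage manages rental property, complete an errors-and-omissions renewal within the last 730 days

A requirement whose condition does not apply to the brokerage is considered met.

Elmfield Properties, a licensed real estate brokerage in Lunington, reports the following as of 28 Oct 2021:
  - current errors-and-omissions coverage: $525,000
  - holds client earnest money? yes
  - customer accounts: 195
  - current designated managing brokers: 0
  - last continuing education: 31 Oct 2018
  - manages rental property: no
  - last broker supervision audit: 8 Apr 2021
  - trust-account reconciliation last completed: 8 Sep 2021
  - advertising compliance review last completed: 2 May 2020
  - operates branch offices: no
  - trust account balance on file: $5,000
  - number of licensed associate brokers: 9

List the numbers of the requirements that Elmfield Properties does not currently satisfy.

1. condition 'operates branch offices' does not hold → requirement n/a → met
2. broker supervision audit 203 days ago vs limit 365 → met
3. trust-account reconciliation 50 days ago vs limit 45 → not met
4. designated managing brokers 0 < 2 → not met
5. errors-and-omissions coverage $525,000 ≥ $525,000 → met
6. condition 'holds client earnest money' holds; trust account balance $5,000 < $20,000 → not met
7. advertising compliance review 544 days ago vs limit 365 → not met
8. licensed associate brokers 9 < 10 → not met
9. continuing education 1093 days ago vs limit 730 → not met
10. condition 'manages rental property' does not hold → requirement n/a → met
Not met: 3, 4, 6, 7, 8, 9

3, 4, 6, 7, 8, 9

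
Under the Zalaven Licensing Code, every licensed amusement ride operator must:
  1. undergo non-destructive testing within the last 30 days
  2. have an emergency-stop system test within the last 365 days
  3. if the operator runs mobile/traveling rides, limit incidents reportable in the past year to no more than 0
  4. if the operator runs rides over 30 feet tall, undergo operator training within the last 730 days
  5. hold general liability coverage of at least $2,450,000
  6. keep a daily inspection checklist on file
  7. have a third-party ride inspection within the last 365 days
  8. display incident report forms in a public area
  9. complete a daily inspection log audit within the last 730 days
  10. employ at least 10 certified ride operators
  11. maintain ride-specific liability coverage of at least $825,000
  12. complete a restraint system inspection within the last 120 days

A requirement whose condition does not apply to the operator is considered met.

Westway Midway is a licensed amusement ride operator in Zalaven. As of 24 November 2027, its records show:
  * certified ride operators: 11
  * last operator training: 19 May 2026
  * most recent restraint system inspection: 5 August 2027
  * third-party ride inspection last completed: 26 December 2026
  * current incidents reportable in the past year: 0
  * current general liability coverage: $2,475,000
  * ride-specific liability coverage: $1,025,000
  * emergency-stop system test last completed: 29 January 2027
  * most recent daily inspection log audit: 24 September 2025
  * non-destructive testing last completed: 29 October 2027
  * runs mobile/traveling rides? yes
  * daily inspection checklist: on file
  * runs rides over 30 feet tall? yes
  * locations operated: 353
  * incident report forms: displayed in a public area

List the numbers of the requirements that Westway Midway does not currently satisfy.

1. non-destructive testing 26 days ago vs limit 30 → met
2. emergency-stop system test 299 days ago vs limit 365 → met
3. condition 'runs mobile/traveling rides' holds; incidents reportable in the past year 0 ≤ 0 → met
4. condition 'runs rides over 30 feet tall' holds; operator training 554 days ago vs limit 730 → met
5. general liability coverage $2,475,000 ≥ $2,450,000 → met
6. daily inspection checklist present → met
7. third-party ride inspection 333 days ago vs limit 365 → met
8. incident report forms present → met
9. daily inspection log audit 791 days ago vs limit 730 → not met
10. certified ride operators 11 ≥ 10 → met
11. ride-specific liability coverage $1,025,000 ≥ $825,000 → met
12. restraint system inspection 111 days ago vs limit 120 → met
Not met: 9

9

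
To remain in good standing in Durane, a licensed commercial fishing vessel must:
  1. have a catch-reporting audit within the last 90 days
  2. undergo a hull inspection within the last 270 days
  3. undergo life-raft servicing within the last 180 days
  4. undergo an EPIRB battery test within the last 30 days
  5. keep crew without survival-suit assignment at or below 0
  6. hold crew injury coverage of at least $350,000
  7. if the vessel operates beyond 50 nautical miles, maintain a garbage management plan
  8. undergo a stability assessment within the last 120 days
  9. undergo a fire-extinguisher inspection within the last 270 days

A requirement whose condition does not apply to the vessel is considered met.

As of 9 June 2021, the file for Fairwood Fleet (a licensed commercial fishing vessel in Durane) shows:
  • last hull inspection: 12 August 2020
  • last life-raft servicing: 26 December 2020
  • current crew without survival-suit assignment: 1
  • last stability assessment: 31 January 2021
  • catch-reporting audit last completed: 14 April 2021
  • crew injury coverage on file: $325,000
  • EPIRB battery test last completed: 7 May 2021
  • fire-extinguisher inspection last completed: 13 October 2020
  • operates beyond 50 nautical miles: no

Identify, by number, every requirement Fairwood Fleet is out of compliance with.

1. catch-reporting audit 56 days ago vs limit 90 → met
2. hull inspection 301 days ago vs limit 270 → not met
3. life-raft servicing 165 days ago vs limit 180 → met
4. EPIRB battery test 33 days ago vs limit 30 → not met
5. crew without survival-suit assignment 1 > 0 → not met
6. crew injury coverage $325,000 < $350,000 → not met
7. condition 'operates beyond 50 nautical miles' does not hold → requirement n/a → met
8. stability assessment 129 days ago vs limit 120 → not met
9. fire-extinguisher inspection 239 days ago vs limit 270 → met
Not met: 2, 4, 5, 6, 8

2, 4, 5, 6, 8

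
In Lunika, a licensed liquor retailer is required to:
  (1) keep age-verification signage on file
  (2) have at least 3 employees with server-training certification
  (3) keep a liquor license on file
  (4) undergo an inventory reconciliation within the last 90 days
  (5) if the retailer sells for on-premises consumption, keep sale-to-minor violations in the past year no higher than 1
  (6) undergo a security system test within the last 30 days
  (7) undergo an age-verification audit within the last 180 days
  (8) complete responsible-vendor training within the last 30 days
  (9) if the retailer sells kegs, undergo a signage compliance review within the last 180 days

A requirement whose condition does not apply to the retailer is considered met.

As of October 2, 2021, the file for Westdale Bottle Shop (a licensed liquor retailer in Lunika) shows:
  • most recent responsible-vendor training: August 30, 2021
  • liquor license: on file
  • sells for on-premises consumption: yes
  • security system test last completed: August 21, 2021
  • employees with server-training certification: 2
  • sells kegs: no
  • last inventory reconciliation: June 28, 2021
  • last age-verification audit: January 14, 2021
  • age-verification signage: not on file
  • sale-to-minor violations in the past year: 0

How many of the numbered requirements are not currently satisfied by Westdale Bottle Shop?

6

1. age-verification signage absent → not met
2. employees with server-training certification 2 < 3 → not met
3. liquor license present → met
4. inventory reconciliation 96 days ago vs limit 90 → not met
5. condition 'sells for on-premises consumption' holds; sale-to-minor violations in the past year 0 ≤ 1 → met
6. security system test 42 days ago vs limit 30 → not met
7. age-verification audit 261 days ago vs limit 180 → not met
8. responsible-vendor training 33 days ago vs limit 30 → not met
9. condition 'sells kegs' does not hold → requirement n/a → met
Not met: 6 of 9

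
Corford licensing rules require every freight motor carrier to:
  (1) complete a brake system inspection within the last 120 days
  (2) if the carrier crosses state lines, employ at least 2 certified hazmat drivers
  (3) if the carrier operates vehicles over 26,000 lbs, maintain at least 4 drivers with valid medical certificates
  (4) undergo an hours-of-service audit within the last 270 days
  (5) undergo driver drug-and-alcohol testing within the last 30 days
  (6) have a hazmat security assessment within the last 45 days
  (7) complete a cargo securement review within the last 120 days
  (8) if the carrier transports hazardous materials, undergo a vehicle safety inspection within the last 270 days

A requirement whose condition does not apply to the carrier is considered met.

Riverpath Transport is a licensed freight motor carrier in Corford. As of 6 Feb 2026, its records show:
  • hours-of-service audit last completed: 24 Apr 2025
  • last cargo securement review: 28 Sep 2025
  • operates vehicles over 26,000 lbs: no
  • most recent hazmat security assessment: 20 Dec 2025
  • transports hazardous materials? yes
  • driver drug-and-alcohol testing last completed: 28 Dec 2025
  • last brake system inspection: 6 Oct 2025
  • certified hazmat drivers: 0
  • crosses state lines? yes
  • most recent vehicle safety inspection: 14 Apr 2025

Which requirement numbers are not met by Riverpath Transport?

1, 2, 4, 5, 6, 7, 8

1. brake system inspection 123 days ago vs limit 120 → not met
2. condition 'crosses state lines' holds; certified hazmat drivers 0 < 2 → not met
3. condition 'operates vehicles over 26,000 lbs' does not hold → requirement n/a → met
4. hours-of-service audit 288 days ago vs limit 270 → not met
5. driver drug-and-alcohol testing 40 days ago vs limit 30 → not met
6. hazmat security assessment 48 days ago vs limit 45 → not met
7. cargo securement review 131 days ago vs limit 120 → not met
8. condition 'transports hazardous materials' holds; vehicle safety inspection 298 days ago vs limit 270 → not met
Not met: 1, 2, 4, 5, 6, 7, 8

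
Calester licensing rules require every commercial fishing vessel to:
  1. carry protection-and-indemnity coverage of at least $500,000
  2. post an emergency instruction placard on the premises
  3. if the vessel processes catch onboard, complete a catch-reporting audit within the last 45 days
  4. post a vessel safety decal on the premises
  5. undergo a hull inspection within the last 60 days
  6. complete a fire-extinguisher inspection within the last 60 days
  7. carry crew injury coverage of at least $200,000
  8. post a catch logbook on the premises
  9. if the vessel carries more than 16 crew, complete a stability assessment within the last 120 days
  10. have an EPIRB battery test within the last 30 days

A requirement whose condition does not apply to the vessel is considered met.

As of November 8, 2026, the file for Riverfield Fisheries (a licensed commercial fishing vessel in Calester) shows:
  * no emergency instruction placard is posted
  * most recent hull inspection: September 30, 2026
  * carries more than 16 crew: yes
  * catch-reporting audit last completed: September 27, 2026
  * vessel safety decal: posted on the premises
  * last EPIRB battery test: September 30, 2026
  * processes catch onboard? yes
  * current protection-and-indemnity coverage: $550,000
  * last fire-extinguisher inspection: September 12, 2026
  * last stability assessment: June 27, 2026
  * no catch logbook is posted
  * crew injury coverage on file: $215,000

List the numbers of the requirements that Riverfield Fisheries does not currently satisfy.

1. protection-and-indemnity coverage $550,000 ≥ $500,000 → met
2. emergency instruction placard absent → not met
3. condition 'processes catch onboard' holds; catch-reporting audit 42 days ago vs limit 45 → met
4. vessel safety decal present → met
5. hull inspection 39 days ago vs limit 60 → met
6. fire-extinguisher inspection 57 days ago vs limit 60 → met
7. crew injury coverage $215,000 ≥ $200,000 → met
8. catch logbook absent → not met
9. condition 'carries more than 16 crew' holds; stability assessment 134 days ago vs limit 120 → not met
10. EPIRB battery test 39 days ago vs limit 30 → not met
Not met: 2, 8, 9, 10

2, 8, 9, 10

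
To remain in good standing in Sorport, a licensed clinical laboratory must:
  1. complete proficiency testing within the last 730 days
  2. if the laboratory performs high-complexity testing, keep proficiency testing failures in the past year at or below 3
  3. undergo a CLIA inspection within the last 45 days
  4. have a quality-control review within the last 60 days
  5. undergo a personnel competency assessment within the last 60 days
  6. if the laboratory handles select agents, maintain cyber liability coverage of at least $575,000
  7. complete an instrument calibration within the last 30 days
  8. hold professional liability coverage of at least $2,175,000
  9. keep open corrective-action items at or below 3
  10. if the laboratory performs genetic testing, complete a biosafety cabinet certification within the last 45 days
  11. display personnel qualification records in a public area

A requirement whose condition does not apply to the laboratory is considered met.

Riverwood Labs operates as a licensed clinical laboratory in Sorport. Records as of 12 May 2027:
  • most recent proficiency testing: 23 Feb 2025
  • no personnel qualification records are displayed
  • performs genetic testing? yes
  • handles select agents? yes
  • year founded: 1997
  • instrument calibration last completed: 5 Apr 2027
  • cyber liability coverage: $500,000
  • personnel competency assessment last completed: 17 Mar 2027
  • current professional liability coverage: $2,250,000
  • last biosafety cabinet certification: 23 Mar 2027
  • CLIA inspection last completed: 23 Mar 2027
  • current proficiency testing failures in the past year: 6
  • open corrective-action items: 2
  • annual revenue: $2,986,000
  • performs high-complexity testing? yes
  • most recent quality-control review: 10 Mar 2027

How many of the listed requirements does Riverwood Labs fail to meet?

8

1. proficiency testing 808 days ago vs limit 730 → not met
2. condition 'performs high-complexity testing' holds; proficiency testing failures in the past year 6 > 3 → not met
3. CLIA inspection 50 days ago vs limit 45 → not met
4. quality-control review 63 days ago vs limit 60 → not met
5. personnel competency assessment 56 days ago vs limit 60 → met
6. condition 'handles select agents' holds; cyber liability coverage $500,000 < $575,000 → not met
7. instrument calibration 37 days ago vs limit 30 → not met
8. professional liability coverage $2,250,000 ≥ $2,175,000 → met
9. open corrective-action items 2 ≤ 3 → met
10. condition 'performs genetic testing' holds; biosafety cabinet certification 50 days ago vs limit 45 → not met
11. personnel qualification records absent → not met
Not met: 8 of 11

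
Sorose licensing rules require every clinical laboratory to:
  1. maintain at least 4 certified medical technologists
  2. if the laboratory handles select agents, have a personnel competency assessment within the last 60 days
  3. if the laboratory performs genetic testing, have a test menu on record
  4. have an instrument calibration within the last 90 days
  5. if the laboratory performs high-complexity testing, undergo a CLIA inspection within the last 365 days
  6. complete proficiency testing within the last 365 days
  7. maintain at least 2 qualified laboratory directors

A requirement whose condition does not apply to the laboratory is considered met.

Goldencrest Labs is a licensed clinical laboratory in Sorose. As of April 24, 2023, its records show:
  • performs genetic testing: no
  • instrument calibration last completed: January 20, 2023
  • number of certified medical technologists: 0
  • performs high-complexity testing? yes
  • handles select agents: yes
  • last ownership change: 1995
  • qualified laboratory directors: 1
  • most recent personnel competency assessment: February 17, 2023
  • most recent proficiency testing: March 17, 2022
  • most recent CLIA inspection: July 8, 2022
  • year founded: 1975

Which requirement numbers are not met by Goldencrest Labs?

1, 2, 4, 6, 7

1. certified medical technologists 0 < 4 → not met
2. condition 'handles select agents' holds; personnel competency assessment 66 days ago vs limit 60 → not met
3. condition 'performs genetic testing' does not hold → requirement n/a → met
4. instrument calibration 94 days ago vs limit 90 → not met
5. condition 'performs high-complexity testing' holds; CLIA inspection 290 days ago vs limit 365 → met
6. proficiency testing 403 days ago vs limit 365 → not met
7. qualified laboratory directors 1 < 2 → not met
Not met: 1, 2, 4, 6, 7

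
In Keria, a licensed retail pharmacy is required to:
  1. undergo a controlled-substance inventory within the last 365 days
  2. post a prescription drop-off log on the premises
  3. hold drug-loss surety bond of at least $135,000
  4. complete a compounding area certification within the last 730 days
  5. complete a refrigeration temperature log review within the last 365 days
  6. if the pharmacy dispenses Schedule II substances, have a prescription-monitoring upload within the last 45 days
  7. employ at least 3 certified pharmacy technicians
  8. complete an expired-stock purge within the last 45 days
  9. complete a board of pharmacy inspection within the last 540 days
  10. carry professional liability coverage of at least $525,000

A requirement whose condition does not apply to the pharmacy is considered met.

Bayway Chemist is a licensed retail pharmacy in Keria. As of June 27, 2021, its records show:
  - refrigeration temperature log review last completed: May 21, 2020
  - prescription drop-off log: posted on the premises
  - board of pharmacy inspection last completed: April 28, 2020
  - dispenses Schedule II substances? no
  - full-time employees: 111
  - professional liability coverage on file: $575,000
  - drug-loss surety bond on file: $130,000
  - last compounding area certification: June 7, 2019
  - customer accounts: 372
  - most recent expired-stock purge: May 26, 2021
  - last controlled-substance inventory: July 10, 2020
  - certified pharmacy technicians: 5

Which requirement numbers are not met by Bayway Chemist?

1. controlled-substance inventory 352 days ago vs limit 365 → met
2. prescription drop-off log present → met
3. drug-loss surety bond $130,000 < $135,000 → not met
4. compounding area certification 751 days ago vs limit 730 → not met
5. refrigeration temperature log review 402 days ago vs limit 365 → not met
6. condition 'dispenses Schedule II substances' does not hold → requirement n/a → met
7. certified pharmacy technicians 5 ≥ 3 → met
8. expired-stock purge 32 days ago vs limit 45 → met
9. board of pharmacy inspection 425 days ago vs limit 540 → met
10. professional liability coverage $575,000 ≥ $525,000 → met
Not met: 3, 4, 5

3, 4, 5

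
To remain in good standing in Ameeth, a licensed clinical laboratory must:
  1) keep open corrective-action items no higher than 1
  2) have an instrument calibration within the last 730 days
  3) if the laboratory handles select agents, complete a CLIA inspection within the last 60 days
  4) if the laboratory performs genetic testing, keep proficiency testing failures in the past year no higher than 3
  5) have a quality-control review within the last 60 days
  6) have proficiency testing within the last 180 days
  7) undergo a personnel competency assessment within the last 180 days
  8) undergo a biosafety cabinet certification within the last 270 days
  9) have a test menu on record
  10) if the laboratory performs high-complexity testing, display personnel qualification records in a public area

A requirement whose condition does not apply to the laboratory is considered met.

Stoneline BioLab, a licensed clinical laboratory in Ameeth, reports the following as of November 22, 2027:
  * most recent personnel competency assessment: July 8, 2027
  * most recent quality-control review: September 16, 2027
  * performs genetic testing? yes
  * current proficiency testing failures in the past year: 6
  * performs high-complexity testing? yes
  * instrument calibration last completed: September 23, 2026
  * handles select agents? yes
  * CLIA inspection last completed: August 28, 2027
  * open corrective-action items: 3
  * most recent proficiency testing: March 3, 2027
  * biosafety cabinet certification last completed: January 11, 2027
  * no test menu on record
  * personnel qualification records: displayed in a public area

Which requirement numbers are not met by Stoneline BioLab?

1. open corrective-action items 3 > 1 → not met
2. instrument calibration 425 days ago vs limit 730 → met
3. condition 'handles select agents' holds; CLIA inspection 86 days ago vs limit 60 → not met
4. condition 'performs genetic testing' holds; proficiency testing failures in the past year 6 > 3 → not met
5. quality-control review 67 days ago vs limit 60 → not met
6. proficiency testing 264 days ago vs limit 180 → not met
7. personnel competency assessment 137 days ago vs limit 180 → met
8. biosafety cabinet certification 315 days ago vs limit 270 → not met
9. test menu absent → not met
10. condition 'performs high-complexity testing' holds; personnel qualification records present → met
Not met: 1, 3, 4, 5, 6, 8, 9

1, 3, 4, 5, 6, 8, 9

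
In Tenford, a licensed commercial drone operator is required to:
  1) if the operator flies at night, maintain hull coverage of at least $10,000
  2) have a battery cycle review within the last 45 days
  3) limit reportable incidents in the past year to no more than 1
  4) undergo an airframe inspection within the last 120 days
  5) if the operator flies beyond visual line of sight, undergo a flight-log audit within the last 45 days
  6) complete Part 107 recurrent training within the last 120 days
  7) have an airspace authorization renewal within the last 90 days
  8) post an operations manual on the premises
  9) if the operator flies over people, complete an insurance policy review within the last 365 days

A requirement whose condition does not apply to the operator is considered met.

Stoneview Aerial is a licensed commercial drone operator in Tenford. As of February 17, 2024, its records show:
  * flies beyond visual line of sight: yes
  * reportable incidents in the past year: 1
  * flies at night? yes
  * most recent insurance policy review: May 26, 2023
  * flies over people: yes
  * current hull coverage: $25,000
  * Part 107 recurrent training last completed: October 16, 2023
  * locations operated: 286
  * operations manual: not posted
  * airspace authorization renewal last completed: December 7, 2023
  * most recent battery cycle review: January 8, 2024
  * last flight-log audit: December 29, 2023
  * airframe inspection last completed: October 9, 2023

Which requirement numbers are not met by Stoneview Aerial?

4, 5, 6, 8

1. condition 'flies at night' holds; hull coverage $25,000 ≥ $10,000 → met
2. battery cycle review 40 days ago vs limit 45 → met
3. reportable incidents in the past year 1 ≤ 1 → met
4. airframe inspection 131 days ago vs limit 120 → not met
5. condition 'flies beyond visual line of sight' holds; flight-log audit 50 days ago vs limit 45 → not met
6. Part 107 recurrent training 124 days ago vs limit 120 → not met
7. airspace authorization renewal 72 days ago vs limit 90 → met
8. operations manual absent → not met
9. condition 'flies over people' holds; insurance policy review 267 days ago vs limit 365 → met
Not met: 4, 5, 6, 8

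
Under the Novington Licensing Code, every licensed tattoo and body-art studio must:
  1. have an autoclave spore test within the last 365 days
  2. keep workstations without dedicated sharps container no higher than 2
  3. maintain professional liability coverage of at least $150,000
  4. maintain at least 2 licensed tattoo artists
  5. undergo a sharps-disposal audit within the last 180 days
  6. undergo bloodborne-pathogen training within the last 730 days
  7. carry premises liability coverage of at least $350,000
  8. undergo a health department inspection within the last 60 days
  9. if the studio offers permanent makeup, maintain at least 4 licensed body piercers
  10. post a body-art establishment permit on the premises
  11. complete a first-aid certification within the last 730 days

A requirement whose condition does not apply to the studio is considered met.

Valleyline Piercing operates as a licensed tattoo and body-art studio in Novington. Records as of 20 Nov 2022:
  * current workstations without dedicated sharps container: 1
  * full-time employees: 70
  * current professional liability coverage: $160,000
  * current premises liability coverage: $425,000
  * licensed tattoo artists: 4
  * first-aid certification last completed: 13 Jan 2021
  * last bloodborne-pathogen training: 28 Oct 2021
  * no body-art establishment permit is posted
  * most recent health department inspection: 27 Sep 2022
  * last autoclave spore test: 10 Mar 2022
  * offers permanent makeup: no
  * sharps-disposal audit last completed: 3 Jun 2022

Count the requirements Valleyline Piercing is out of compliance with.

1

1. autoclave spore test 255 days ago vs limit 365 → met
2. workstations without dedicated sharps container 1 ≤ 2 → met
3. professional liability coverage $160,000 ≥ $150,000 → met
4. licensed tattoo artists 4 ≥ 2 → met
5. sharps-disposal audit 170 days ago vs limit 180 → met
6. bloodborne-pathogen training 388 days ago vs limit 730 → met
7. premises liability coverage $425,000 ≥ $350,000 → met
8. health department inspection 54 days ago vs limit 60 → met
9. condition 'offers permanent makeup' does not hold → requirement n/a → met
10. body-art establishment permit absent → not met
11. first-aid certification 676 days ago vs limit 730 → met
Not met: 1 of 11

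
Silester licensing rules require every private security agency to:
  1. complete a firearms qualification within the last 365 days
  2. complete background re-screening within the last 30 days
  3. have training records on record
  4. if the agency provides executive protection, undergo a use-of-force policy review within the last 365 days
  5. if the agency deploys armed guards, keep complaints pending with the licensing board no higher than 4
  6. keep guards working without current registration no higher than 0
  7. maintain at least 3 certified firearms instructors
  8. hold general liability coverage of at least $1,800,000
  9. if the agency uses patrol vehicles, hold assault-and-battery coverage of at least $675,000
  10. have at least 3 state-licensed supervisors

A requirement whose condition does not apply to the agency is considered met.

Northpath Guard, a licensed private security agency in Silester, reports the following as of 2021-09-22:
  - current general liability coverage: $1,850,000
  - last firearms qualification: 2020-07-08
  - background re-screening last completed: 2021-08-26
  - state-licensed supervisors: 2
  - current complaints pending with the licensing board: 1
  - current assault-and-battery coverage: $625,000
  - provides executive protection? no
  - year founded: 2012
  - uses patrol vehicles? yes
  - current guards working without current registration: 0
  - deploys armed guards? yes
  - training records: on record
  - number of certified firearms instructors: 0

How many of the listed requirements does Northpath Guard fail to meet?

1. firearms qualification 441 days ago vs limit 365 → not met
2. background re-screening 27 days ago vs limit 30 → met
3. training records present → met
4. condition 'provides executive protection' does not hold → requirement n/a → met
5. condition 'deploys armed guards' holds; complaints pending with the licensing board 1 ≤ 4 → met
6. guards working without current registration 0 ≤ 0 → met
7. certified firearms instructors 0 < 3 → not met
8. general liability coverage $1,850,000 ≥ $1,800,000 → met
9. condition 'uses patrol vehicles' holds; assault-and-battery coverage $625,000 < $675,000 → not met
10. state-licensed supervisors 2 < 3 → not met
Not met: 4 of 10

4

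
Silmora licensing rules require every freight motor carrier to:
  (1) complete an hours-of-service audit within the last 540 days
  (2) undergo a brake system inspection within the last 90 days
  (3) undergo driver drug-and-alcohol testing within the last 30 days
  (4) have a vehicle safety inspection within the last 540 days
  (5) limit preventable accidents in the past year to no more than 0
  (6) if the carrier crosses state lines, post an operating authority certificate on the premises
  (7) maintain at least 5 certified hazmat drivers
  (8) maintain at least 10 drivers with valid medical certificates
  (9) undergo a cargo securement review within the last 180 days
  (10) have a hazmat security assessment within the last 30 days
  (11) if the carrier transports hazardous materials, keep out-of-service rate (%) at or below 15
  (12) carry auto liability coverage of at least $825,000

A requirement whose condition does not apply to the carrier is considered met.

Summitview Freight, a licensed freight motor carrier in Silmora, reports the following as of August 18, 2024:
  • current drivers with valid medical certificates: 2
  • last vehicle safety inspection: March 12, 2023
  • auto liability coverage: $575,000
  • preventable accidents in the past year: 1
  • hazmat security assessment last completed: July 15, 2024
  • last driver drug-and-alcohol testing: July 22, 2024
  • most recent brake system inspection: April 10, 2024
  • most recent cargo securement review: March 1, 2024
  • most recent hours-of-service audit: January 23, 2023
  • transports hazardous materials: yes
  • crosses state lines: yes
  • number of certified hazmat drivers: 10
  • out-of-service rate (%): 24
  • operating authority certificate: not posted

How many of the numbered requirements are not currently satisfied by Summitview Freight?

1. hours-of-service audit 573 days ago vs limit 540 → not met
2. brake system inspection 130 days ago vs limit 90 → not met
3. driver drug-and-alcohol testing 27 days ago vs limit 30 → met
4. vehicle safety inspection 525 days ago vs limit 540 → met
5. preventable accidents in the past year 1 > 0 → not met
6. condition 'crosses state lines' holds; operating authority certificate absent → not met
7. certified hazmat drivers 10 ≥ 5 → met
8. drivers with valid medical certificates 2 < 10 → not met
9. cargo securement review 170 days ago vs limit 180 → met
10. hazmat security assessment 34 days ago vs limit 30 → not met
11. condition 'transports hazardous materials' holds; out-of-service rate (%) 24 > 15 → not met
12. auto liability coverage $575,000 < $825,000 → not met
Not met: 8 of 12

8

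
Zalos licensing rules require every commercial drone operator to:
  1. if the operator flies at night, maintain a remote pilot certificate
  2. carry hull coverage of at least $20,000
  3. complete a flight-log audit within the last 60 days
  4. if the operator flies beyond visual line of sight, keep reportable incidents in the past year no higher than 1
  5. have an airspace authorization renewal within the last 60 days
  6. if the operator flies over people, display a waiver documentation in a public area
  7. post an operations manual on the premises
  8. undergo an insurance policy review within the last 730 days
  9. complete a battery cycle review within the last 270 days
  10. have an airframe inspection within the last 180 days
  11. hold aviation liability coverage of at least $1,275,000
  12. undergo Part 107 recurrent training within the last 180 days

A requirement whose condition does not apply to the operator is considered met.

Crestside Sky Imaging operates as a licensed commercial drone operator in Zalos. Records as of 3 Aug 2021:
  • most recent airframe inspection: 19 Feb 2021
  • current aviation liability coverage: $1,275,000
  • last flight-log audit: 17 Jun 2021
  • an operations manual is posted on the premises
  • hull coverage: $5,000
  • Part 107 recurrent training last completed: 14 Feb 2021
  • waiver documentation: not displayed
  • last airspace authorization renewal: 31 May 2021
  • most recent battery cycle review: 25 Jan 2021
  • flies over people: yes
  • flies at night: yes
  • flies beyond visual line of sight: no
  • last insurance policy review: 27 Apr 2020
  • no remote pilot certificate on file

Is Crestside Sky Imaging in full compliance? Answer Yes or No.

1. condition 'flies at night' holds; remote pilot certificate absent → not met
2. hull coverage $5,000 < $20,000 → not met
3. flight-log audit 47 days ago vs limit 60 → met
4. condition 'flies beyond visual line of sight' does not hold → requirement n/a → met
5. airspace authorization renewal 64 days ago vs limit 60 → not met
6. condition 'flies over people' holds; waiver documentation absent → not met
7. operations manual present → met
8. insurance policy review 463 days ago vs limit 730 → met
9. battery cycle review 190 days ago vs limit 270 → met
10. airframe inspection 165 days ago vs limit 180 → met
11. aviation liability coverage $1,275,000 ≥ $1,275,000 → met
12. Part 107 recurrent training 170 days ago vs limit 180 → met
Not met: 1, 2, 5, 6

No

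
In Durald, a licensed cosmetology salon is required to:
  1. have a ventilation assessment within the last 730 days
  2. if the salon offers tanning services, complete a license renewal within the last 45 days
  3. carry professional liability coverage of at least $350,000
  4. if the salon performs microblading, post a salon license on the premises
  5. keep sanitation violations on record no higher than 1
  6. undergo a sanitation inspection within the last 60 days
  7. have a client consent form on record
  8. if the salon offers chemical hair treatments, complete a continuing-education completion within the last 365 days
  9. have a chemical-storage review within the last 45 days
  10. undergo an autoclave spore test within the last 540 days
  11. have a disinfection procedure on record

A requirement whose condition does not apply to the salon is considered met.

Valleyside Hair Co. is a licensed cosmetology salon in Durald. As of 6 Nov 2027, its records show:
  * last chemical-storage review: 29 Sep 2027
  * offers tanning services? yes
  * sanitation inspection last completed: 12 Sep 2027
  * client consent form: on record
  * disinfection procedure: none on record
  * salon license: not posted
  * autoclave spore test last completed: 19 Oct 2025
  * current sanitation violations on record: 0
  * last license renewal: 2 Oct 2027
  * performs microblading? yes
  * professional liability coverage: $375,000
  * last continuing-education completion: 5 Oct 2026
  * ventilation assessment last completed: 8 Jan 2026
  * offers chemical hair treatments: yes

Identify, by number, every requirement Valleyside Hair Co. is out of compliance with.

4, 8, 10, 11

1. ventilation assessment 667 days ago vs limit 730 → met
2. condition 'offers tanning services' holds; license renewal 35 days ago vs limit 45 → met
3. professional liability coverage $375,000 ≥ $350,000 → met
4. condition 'performs microblading' holds; salon license absent → not met
5. sanitation violations on record 0 ≤ 1 → met
6. sanitation inspection 55 days ago vs limit 60 → met
7. client consent form present → met
8. condition 'offers chemical hair treatments' holds; continuing-education completion 397 days ago vs limit 365 → not met
9. chemical-storage review 38 days ago vs limit 45 → met
10. autoclave spore test 748 days ago vs limit 540 → not met
11. disinfection procedure absent → not met
Not met: 4, 8, 10, 11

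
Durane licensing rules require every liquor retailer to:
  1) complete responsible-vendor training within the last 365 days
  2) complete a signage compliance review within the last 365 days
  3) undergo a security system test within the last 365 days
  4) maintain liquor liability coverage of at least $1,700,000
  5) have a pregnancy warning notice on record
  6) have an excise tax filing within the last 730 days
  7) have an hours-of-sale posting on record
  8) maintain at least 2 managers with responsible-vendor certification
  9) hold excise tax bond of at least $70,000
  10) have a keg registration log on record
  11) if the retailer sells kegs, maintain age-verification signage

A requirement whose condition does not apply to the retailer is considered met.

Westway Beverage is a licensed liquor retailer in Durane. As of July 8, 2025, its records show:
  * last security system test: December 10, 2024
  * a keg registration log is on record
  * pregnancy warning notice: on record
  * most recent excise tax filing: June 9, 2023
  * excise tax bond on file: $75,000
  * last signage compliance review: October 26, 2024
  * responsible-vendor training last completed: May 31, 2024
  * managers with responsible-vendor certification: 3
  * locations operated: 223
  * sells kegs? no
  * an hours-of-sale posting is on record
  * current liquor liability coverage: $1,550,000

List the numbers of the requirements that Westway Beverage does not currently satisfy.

1, 4, 6

1. responsible-vendor training 403 days ago vs limit 365 → not met
2. signage compliance review 255 days ago vs limit 365 → met
3. security system test 210 days ago vs limit 365 → met
4. liquor liability coverage $1,550,000 < $1,700,000 → not met
5. pregnancy warning notice present → met
6. excise tax filing 760 days ago vs limit 730 → not met
7. hours-of-sale posting present → met
8. managers with responsible-vendor certification 3 ≥ 2 → met
9. excise tax bond $75,000 ≥ $70,000 → met
10. keg registration log present → met
11. condition 'sells kegs' does not hold → requirement n/a → met
Not met: 1, 4, 6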